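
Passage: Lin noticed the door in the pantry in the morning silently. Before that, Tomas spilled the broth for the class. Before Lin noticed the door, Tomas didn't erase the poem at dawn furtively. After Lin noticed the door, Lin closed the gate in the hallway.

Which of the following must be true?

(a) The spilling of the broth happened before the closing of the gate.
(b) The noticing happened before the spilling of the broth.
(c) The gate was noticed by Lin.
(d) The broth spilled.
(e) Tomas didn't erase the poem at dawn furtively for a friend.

(a) Entailed — the narrative places the spilling before the closing.
(b) Not entailed — the narrative places the spilling before the noticing, not after.
(c) Not entailed — Lin noticed the door, not the gate; the gate belongs to the closing event.
(d) Entailed — 'Tomas spilled the broth' is causative; it entails the inchoative 'the broth spilled'.
(e) Entailed — under negation, adding a further restriction is entailed: if no such erasing event occurred, none occurred for a friend either.

(a), (d), (e)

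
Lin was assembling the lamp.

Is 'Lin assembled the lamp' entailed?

'was assembling' is progressive; for an accomplishment like 'assemble the lamp', it doesn't entail completion.

no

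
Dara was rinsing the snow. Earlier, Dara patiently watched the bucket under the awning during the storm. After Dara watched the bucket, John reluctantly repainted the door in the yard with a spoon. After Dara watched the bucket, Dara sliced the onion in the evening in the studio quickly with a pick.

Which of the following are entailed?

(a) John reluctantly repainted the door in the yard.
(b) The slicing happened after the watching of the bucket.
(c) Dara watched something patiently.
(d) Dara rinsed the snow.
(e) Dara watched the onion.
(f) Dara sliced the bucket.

(a), (b), (c), (d)

(a) Entailed — every conjunct here is already in the original repainting event.
(b) Entailed — the narrative places the watching before the slicing.
(c) Entailed — this follows by dropping conjuncts from the watching event's description.
(d) Entailed — 'rinse' is an activity; 'was rinsing' entails that some rinsing happened, so 'rinsed' holds.
(e) Not entailed — Dara watched the bucket, not the onion; the onion belongs to the slicing event.
(f) Not entailed — Dara sliced the onion, not the bucket; the bucket belongs to the watching event.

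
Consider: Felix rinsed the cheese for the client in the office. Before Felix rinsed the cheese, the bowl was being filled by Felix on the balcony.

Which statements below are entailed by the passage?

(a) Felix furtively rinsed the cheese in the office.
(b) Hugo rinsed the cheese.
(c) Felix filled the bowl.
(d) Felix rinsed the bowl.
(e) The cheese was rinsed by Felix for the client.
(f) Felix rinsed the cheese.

(a) Not entailed — 'furtively' adds information not in the original event.
(b) Not entailed — the passage has Felix rinsing the cheese, not Hugo.
(c) Not entailed — 'was filling' is progressive on an accomplishment; it does not entail the completed 'filled'.
(d) Not entailed — Felix rinsed the cheese, not the bowl; the bowl belongs to the filling event.
(e) Entailed — every conjunct here is already in the original rinsing event.
(f) Entailed — the original entails any weakening of itself; this just drops 'for the client', 'in the office'.

(e), (f)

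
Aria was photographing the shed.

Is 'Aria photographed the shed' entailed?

'was photographing' is progressive; for an accomplishment like 'photograph the shed', it doesn't entail completion.

no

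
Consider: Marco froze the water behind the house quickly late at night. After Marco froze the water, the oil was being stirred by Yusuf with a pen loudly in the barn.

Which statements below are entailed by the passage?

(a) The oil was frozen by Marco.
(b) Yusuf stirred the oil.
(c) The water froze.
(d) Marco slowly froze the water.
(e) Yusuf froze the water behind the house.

(a) Not entailed — Marco froze the water, not the oil; the oil belongs to the stirring event.
(b) Entailed — 'stir' is an activity; 'was stirring' entails that some stirring happened, so 'stirred' holds.
(c) Entailed — 'Marco froze the water' is causative; it entails the inchoative 'the water froze'.
(d) Not entailed — 'slowly' adds a manner not in (and inconsistent with) the original.
(e) Not entailed — the passage has Marco freezing the water, not Yusuf.

(b), (c)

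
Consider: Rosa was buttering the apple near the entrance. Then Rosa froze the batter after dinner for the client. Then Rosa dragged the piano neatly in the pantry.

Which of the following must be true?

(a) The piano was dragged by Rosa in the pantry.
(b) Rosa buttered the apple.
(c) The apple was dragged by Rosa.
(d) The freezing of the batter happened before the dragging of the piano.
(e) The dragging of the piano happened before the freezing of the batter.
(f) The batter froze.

(a), (d), (f)

(a) Entailed — every conjunct here is already in the original dragging event.
(b) Not entailed — 'was buttering' is progressive on an accomplishment; it does not entail the completed 'buttered'.
(c) Not entailed — Rosa dragged the piano, not the apple; the apple belongs to the buttering event.
(d) Entailed — the narrative places the freezing before the dragging.
(e) Not entailed — the narrative places the freezing before the dragging, not after.
(f) Entailed — 'Rosa froze the batter' is causative; it entails the inchoative 'the batter froze'.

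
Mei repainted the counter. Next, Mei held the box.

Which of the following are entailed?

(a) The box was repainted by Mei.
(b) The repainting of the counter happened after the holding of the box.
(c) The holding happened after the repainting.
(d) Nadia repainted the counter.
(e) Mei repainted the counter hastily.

(a) Not entailed — Mei repainted the counter, not the box; the box belongs to the holding event.
(b) Not entailed — the narrative places the repainting before the holding, not after.
(c) Entailed — the narrative places the repainting before the holding.
(d) Not entailed — the passage has Mei repainting the counter, not Nadia.
(e) Not entailed — 'hastily' adds information not in the original event.

(c)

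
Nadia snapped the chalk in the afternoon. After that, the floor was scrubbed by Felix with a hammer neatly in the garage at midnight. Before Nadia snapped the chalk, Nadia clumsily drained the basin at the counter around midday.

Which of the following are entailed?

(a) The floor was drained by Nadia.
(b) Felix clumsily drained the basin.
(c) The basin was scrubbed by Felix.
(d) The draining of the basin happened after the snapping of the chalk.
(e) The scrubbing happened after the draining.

(e)

(a) Not entailed — Nadia drained the basin, not the floor; the floor belongs to the scrubbing event.
(b) Not entailed — the passage has Nadia draining the basin, not Felix.
(c) Not entailed — Felix scrubbed the floor, not the basin; the basin belongs to the draining event.
(d) Not entailed — the narrative places the draining before the snapping, not after.
(e) Entailed — the narrative places the draining before the scrubbing.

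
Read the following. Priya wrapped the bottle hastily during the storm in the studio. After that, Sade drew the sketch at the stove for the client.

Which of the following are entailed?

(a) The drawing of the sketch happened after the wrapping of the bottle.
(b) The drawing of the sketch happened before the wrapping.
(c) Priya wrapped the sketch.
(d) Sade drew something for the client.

(a), (d)

(a) Entailed — the narrative places the wrapping before the drawing.
(b) Not entailed — the narrative places the wrapping before the drawing, not after.
(c) Not entailed — Priya wrapped the bottle, not the sketch; the sketch belongs to the drawing event.
(d) Entailed — dropping 'at the stove' and generalizing the patient leaves a sub-description the original still satisfies.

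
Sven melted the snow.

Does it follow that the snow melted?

yes

'Sven melted the snow' is the causative; it entails the inchoative 'the snow melted'.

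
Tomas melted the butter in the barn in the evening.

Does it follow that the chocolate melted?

Nothing is said about any chocolate; only the butter is affected.

no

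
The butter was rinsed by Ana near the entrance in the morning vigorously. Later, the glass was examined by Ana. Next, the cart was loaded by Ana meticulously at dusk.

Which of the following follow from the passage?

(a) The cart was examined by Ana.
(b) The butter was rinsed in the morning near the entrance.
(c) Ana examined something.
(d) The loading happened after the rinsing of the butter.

(a) Not entailed — Ana examined the glass, not the cart; the cart belongs to the loading event.
(b) Entailed — dropping 'vigorously' and generalizing the agent leaves a sub-description the original still satisfies.
(c) Entailed — every conjunct here is already in the original examining event.
(d) Entailed — the narrative places the rinsing before the loading.

(b), (c), (d)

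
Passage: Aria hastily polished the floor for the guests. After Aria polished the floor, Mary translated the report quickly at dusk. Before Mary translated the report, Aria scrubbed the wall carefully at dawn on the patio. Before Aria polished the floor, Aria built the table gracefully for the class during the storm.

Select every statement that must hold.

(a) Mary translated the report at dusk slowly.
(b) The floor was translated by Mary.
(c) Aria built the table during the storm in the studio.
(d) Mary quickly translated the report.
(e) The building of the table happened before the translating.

(d), (e)

(a) Not entailed — 'slowly' adds a manner not in (and inconsistent with) the original.
(b) Not entailed — Mary translated the report, not the floor; the floor belongs to the polishing event.
(c) Not entailed — 'in the studio' adds information not in the original event.
(d) Entailed — this follows by dropping conjuncts from the translating event's description.
(e) Entailed — the narrative places the building before the translating.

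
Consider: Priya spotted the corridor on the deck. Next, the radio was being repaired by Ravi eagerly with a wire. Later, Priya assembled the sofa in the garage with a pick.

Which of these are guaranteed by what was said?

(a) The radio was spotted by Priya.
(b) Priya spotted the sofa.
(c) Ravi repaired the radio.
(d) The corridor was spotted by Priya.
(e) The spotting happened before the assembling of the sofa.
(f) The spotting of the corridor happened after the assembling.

(d), (e)

(a) Not entailed — Priya spotted the corridor, not the radio; the radio belongs to the repairing event.
(b) Not entailed — Priya spotted the corridor, not the sofa; the sofa belongs to the assembling event.
(c) Not entailed — 'was repairing' is progressive on an accomplishment; it does not entail the completed 'repaired'.
(d) Entailed — this follows by dropping conjuncts from the spotting event's description.
(e) Entailed — the narrative places the spotting before the assembling.
(f) Not entailed — the narrative places the spotting before the assembling, not after.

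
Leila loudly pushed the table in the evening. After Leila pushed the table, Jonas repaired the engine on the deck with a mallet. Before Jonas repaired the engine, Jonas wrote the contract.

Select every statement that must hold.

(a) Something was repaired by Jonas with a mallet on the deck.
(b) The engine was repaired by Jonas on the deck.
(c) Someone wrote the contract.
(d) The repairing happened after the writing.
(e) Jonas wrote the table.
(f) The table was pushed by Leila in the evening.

(a) Entailed — every conjunct here is already in the original repairing event.
(b) Entailed — this follows by dropping conjuncts from the repairing event's description.
(c) Entailed — every conjunct here is already in the original writing event.
(d) Entailed — the narrative places the writing before the repairing.
(e) Not entailed — Jonas wrote the contract, not the table; the table belongs to the pushing event.
(f) Entailed — every conjunct here is already in the original pushing event.

(a), (b), (c), (d), (f)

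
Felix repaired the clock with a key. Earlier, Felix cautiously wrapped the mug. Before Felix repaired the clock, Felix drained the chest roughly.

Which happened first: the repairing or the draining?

The connectives place the draining before the repairing.

the draining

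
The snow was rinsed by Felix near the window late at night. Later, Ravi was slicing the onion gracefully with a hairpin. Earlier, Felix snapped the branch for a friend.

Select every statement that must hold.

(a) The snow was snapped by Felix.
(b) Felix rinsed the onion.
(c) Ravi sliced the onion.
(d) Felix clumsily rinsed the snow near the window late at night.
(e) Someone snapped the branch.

(e)

(a) Not entailed — Felix snapped the branch, not the snow; the snow belongs to the rinsing event.
(b) Not entailed — Felix rinsed the snow, not the onion; the onion belongs to the slicing event.
(c) Not entailed — 'was slicing' is progressive on an accomplishment; it does not entail the completed 'sliced'.
(d) Not entailed — 'clumsily' adds information not in the original event.
(e) Entailed — the original entails any weakening of itself; this just drops 'for a friend' and generalizes the agent.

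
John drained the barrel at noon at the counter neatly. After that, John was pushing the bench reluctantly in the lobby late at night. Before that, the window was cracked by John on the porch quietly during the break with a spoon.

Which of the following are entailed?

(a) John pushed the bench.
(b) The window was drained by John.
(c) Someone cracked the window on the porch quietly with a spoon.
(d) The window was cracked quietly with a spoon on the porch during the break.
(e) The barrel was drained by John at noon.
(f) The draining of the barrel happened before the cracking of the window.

(a), (c), (d), (e)

(a) Entailed — 'push' is an activity; 'was pushing' entails that some pushing happened, so 'pushed' holds.
(b) Not entailed — John drained the barrel, not the window; the window belongs to the cracking event.
(c) Entailed — every conjunct here is already in the original cracking event.
(d) Entailed — every conjunct here is already in the original cracking event.
(e) Entailed — every conjunct here is already in the original draining event.
(f) Not entailed — the narrative doesn't order the draining relative to the cracking.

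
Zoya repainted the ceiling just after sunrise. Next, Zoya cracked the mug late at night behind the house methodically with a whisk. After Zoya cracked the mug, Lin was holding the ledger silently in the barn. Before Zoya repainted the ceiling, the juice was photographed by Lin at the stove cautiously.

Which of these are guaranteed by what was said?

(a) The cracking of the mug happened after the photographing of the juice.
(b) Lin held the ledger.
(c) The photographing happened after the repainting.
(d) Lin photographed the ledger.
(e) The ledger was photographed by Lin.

(a), (b)

(a) Entailed — the narrative places the photographing before the cracking.
(b) Entailed — 'hold' is an activity; 'was holding' entails that some holding happened, so 'held' holds.
(c) Not entailed — the narrative places the photographing before the repainting, not after.
(d) Not entailed — Lin photographed the juice, not the ledger; the ledger belongs to the holding event.
(e) Not entailed — Lin photographed the juice, not the ledger; the ledger belongs to the holding event.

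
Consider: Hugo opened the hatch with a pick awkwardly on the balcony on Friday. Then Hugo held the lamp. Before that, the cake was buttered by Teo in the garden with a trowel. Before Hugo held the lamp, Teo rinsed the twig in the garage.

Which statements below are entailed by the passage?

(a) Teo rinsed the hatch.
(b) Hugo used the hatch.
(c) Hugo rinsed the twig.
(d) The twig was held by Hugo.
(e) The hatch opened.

(a) Not entailed — Teo rinsed the twig, not the hatch; the hatch belongs to the opening event.
(b) Not entailed — the hatch is the patient, not an instrument — Hugo used a pick.
(c) Not entailed — the passage has Teo rinsing the twig, not Hugo.
(d) Not entailed — Hugo held the lamp, not the twig; the twig belongs to the rinsing event.
(e) Entailed — 'Hugo opened the hatch' is causative; it entails the inchoative 'the hatch opened'.

(e)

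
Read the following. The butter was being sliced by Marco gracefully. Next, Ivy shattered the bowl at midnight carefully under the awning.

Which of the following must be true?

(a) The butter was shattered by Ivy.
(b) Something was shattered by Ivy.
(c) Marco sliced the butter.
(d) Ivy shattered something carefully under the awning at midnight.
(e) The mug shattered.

(a) Not entailed — Ivy shattered the bowl, not the butter; the butter belongs to the slicing event.
(b) Entailed — the original entails any weakening of itself; this just drops 'at midnight', 'carefully', 'under the awning' and generalizes the patient.
(c) Not entailed — 'was slicing' is progressive on an accomplishment; it does not entail the completed 'sliced'.
(d) Entailed — the original entails any weakening of itself; this just generalizes the patient.
(e) Not entailed — the bowl is what shattered, not the mug.

(b), (d)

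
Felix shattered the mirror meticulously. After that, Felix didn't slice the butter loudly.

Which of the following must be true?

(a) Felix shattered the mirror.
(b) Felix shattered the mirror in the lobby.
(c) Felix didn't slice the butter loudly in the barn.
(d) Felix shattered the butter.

(a) Entailed — the original entails any weakening of itself; this just drops 'meticulously'.
(b) Not entailed — 'in the lobby' adds information not in the original event.
(c) Entailed — under negation, adding a further restriction is entailed: if no such slicing event occurred, none occurred in the barn either.
(d) Not entailed — Felix shattered the mirror, not the butter; the butter belongs to the slicing event.

(a), (c)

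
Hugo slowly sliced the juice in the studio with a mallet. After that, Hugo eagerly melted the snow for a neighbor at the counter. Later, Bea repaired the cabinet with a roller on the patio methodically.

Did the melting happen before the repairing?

yes

The narrative orders the melting before the repairing.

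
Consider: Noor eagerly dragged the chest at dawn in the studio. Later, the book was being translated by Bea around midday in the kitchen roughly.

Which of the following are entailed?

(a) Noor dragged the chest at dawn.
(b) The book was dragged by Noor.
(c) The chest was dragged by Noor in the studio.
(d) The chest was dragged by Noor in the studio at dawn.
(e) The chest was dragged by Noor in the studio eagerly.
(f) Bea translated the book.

(a), (c), (d), (e)

(a) Entailed — every conjunct here is already in the original dragging event.
(b) Not entailed — Noor dragged the chest, not the book; the book belongs to the translating event.
(c) Entailed — dropping 'at dawn', 'eagerly' leaves a sub-description the original still satisfies.
(d) Entailed — the original entails any weakening of itself; this just drops 'eagerly'.
(e) Entailed — this follows by dropping conjuncts from the dragging event's description.
(f) Not entailed — 'was translating' is progressive on an accomplishment; it does not entail the completed 'translated'.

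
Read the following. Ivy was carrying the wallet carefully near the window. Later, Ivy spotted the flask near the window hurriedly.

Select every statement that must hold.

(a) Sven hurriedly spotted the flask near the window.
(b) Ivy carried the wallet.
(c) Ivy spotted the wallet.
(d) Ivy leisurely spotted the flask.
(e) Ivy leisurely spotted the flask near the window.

(a) Not entailed — the passage has Ivy spotting the flask, not Sven.
(b) Entailed — 'carry' is an activity; 'was carrying' entails that some carrying happened, so 'carried' holds.
(c) Not entailed — Ivy spotted the flask, not the wallet; the wallet belongs to the carrying event.
(d) Not entailed — 'leisurely' adds a manner not in (and inconsistent with) the original.
(e) Not entailed — 'leisurely' adds a manner not in (and inconsistent with) the original.

(b)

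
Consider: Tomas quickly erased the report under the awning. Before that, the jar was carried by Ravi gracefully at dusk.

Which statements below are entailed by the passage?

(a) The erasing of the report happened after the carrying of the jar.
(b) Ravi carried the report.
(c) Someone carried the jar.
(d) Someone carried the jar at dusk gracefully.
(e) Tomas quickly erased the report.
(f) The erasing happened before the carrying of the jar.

(a) Entailed — the narrative places the carrying before the erasing.
(b) Not entailed — Ravi carried the jar, not the report; the report belongs to the erasing event.
(c) Entailed — every conjunct here is already in the original carrying event.
(d) Entailed — the original entails any weakening of itself; this just generalizes the agent.
(e) Entailed — every conjunct here is already in the original erasing event.
(f) Not entailed — the narrative places the carrying before the erasing, not after.

(a), (c), (d), (e)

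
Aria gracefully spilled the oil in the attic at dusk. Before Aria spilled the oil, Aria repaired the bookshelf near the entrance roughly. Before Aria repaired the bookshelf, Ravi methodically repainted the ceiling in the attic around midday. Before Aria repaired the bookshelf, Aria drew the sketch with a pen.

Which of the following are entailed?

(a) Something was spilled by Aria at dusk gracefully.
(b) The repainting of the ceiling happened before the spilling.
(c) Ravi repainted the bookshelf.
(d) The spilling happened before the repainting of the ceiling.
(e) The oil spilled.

(a), (b), (e)

(a) Entailed — every conjunct here is already in the original spilling event.
(b) Entailed — the narrative places the repainting before the spilling.
(c) Not entailed — Ravi repainted the ceiling, not the bookshelf; the bookshelf belongs to the repairing event.
(d) Not entailed — the narrative places the repainting before the spilling, not after.
(e) Entailed — 'Aria spilled the oil' is causative; it entails the inchoative 'the oil spilled'.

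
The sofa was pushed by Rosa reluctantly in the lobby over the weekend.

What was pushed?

'the sofa' marks the patient of the pushing event.

the sofa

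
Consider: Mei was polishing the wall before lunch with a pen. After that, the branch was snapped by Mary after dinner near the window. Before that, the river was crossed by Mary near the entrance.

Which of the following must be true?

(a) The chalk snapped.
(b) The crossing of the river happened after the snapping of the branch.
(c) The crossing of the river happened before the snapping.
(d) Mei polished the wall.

(c), (d)

(a) Not entailed — the branch is what snapped, not the chalk.
(b) Not entailed — the narrative places the crossing before the snapping, not after.
(c) Entailed — the narrative places the crossing before the snapping.
(d) Entailed — 'polish' is an activity; 'was polishing' entails that some polishing happened, so 'polished' holds.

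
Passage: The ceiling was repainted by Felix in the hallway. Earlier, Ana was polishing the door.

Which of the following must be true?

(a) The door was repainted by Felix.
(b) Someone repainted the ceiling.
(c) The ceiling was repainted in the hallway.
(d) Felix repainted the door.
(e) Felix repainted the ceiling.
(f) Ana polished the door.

(a) Not entailed — Felix repainted the ceiling, not the door; the door belongs to the polishing event.
(b) Entailed — this follows by dropping conjuncts from the repainting event's description.
(c) Entailed — the original entails any weakening of itself; this just generalizes the agent.
(d) Not entailed — Felix repainted the ceiling, not the door; the door belongs to the polishing event.
(e) Entailed — this follows by dropping conjuncts from the repainting event's description.
(f) Entailed — 'polish' is an activity; 'was polishing' entails that some polishing happened, so 'polished' holds.

(b), (c), (e), (f)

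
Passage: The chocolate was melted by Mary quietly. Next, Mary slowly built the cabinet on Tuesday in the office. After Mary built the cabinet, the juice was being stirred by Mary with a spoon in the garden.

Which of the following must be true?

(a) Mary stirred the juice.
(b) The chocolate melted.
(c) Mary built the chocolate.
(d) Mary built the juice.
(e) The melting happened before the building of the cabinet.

(a) Entailed — 'stir' is an activity; 'was stirring' entails that some stirring happened, so 'stirred' holds.
(b) Entailed — 'Mary melted the chocolate' is causative; it entails the inchoative 'the chocolate melted'.
(c) Not entailed — Mary built the cabinet, not the chocolate; the chocolate belongs to the melting event.
(d) Not entailed — Mary built the cabinet, not the juice; the juice belongs to the stirring event.
(e) Entailed — the narrative places the melting before the building.

(a), (b), (e)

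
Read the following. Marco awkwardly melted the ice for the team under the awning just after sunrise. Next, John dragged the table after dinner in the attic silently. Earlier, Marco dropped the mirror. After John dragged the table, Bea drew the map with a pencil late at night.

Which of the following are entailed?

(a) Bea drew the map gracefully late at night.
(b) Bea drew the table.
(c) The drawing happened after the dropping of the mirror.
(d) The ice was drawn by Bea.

(a) Not entailed — 'gracefully' adds information not in the original event.
(b) Not entailed — Bea drew the map, not the table; the table belongs to the dragging event.
(c) Entailed — the narrative places the dropping before the drawing.
(d) Not entailed — Bea drew the map, not the ice; the ice belongs to the melting event.

(c)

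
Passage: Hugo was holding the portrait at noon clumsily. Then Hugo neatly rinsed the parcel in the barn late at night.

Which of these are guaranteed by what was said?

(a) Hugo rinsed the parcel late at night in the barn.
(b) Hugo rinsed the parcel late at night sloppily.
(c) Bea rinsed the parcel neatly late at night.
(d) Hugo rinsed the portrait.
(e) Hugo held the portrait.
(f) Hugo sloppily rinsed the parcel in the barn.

(a), (e)

(a) Entailed — the original entails any weakening of itself; this just drops 'neatly'.
(b) Not entailed — 'sloppily' adds a manner not in (and inconsistent with) the original.
(c) Not entailed — the passage has Hugo rinsing the parcel, not Bea.
(d) Not entailed — Hugo rinsed the parcel, not the portrait; the portrait belongs to the holding event.
(e) Entailed — 'hold' is an activity; 'was holding' entails that some holding happened, so 'held' holds.
(f) Not entailed — 'sloppily' adds a manner not in (and inconsistent with) the original.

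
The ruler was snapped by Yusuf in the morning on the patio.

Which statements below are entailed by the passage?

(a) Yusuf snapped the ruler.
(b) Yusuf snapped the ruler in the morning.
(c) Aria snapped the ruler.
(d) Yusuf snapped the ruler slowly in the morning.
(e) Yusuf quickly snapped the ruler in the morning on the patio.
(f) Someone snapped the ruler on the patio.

(a) Entailed — dropping 'on the patio', 'in the morning' leaves a sub-description the original still satisfies.
(b) Entailed — this follows by dropping conjuncts from the snapping event's description.
(c) Not entailed — the passage has Yusuf snapping the ruler, not Aria.
(d) Not entailed — 'slowly' adds information not in the original event.
(e) Not entailed — 'quickly' adds information not in the original event.
(f) Entailed — this follows by dropping conjuncts from the snapping event's description.

(a), (b), (f)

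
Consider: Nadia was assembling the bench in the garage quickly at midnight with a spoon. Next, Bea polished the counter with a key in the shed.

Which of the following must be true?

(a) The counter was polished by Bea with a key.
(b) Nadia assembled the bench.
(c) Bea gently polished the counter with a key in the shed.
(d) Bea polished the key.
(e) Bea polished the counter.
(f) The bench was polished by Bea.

(a), (e)

(a) Entailed — the original entails any weakening of itself; this just drops 'in the shed'.
(b) Not entailed — 'was assembling' is progressive on an accomplishment; it does not entail the completed 'assembled'.
(c) Not entailed — 'gently' adds information not in the original event.
(d) Not entailed — the key is the instrument, not what was polished.
(e) Entailed — this follows by dropping conjuncts from the polishing event's description.
(f) Not entailed — Bea polished the counter, not the bench; the bench belongs to the assembling event.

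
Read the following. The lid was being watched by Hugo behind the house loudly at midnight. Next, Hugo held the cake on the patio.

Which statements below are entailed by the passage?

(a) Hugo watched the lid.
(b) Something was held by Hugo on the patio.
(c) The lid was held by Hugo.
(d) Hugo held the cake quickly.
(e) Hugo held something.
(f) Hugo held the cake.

(a), (b), (e), (f)

(a) Entailed — 'watch' is an activity; 'was watching' entails that some watching happened, so 'watched' holds.
(b) Entailed — the original entails any weakening of itself; this just generalizes the patient.
(c) Not entailed — Hugo held the cake, not the lid; the lid belongs to the watching event.
(d) Not entailed — 'quickly' adds information not in the original event.
(e) Entailed — dropping 'on the patio' and generalizing the patient leaves a sub-description the original still satisfies.
(f) Entailed — every conjunct here is already in the original holding event.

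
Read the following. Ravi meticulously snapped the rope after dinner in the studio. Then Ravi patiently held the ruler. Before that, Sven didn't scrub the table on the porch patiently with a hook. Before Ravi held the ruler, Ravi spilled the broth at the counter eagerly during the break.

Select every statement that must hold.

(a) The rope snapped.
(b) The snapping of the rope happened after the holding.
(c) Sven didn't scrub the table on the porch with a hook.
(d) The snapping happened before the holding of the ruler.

(a) Entailed — 'Ravi snapped the rope' is causative; it entails the inchoative 'the rope snapped'.
(b) Not entailed — the narrative places the snapping before the holding, not after.
(c) Not entailed — dropping 'patiently' under negation is not valid — the original leaves open that Sven scrubbed the table some other way.
(d) Entailed — the narrative places the snapping before the holding.

(a), (d)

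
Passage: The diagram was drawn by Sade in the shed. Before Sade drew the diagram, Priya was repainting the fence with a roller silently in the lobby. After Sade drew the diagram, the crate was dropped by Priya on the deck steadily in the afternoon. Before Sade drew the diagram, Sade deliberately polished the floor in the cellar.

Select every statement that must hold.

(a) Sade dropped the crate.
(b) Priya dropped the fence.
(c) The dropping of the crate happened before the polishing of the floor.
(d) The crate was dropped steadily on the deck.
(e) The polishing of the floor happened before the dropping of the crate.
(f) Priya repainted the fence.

(d), (e)

(a) Not entailed — the passage has Priya dropping the crate, not Sade.
(b) Not entailed — Priya dropped the crate, not the fence; the fence belongs to the repainting event.
(c) Not entailed — the narrative places the polishing before the dropping, not after.
(d) Entailed — this follows by dropping conjuncts from the dropping event's description.
(e) Entailed — the narrative places the polishing before the dropping.
(f) Not entailed — 'was repainting' is progressive on an accomplishment; it does not entail the completed 'repainted'.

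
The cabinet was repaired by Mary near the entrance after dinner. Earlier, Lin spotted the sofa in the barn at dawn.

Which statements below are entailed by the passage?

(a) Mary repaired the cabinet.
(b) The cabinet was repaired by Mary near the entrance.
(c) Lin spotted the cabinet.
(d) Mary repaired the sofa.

(a), (b)

(a) Entailed — the original entails any weakening of itself; this just drops 'after dinner', 'near the entrance'.
(b) Entailed — every conjunct here is already in the original repairing event.
(c) Not entailed — Lin spotted the sofa, not the cabinet; the cabinet belongs to the repairing event.
(d) Not entailed — Mary repaired the cabinet, not the sofa; the sofa belongs to the spotting event.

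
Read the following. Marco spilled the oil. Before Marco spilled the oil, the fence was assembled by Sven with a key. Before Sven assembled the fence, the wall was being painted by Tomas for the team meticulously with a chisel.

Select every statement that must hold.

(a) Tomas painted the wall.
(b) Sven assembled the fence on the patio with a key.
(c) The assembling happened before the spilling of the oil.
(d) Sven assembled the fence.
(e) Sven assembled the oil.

(c), (d)

(a) Not entailed — 'was painting' is progressive on an accomplishment; it does not entail the completed 'painted'.
(b) Not entailed — 'on the patio' adds information not in the original event.
(c) Entailed — the narrative places the assembling before the spilling.
(d) Entailed — the original entails any weakening of itself; this just drops 'with a key'.
(e) Not entailed — Sven assembled the fence, not the oil; the oil belongs to the spilling event.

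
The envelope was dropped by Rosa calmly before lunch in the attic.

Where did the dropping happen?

'in the attic' marks the location of the dropping event.

in the attic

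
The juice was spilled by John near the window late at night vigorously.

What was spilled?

'the juice' marks the patient of the spilling event.

the juice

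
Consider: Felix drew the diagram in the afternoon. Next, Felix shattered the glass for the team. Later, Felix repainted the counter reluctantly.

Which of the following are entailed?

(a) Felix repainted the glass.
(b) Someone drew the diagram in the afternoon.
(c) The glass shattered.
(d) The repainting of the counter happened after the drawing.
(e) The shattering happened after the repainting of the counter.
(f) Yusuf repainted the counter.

(b), (c), (d)

(a) Not entailed — Felix repainted the counter, not the glass; the glass belongs to the shattering event.
(b) Entailed — the original entails any weakening of itself; this just generalizes the agent.
(c) Entailed — 'Felix shattered the glass' is causative; it entails the inchoative 'the glass shattered'.
(d) Entailed — the narrative places the drawing before the repainting.
(e) Not entailed — the narrative places the shattering before the repainting, not after.
(f) Not entailed — the passage has Felix repainting the counter, not Yusuf.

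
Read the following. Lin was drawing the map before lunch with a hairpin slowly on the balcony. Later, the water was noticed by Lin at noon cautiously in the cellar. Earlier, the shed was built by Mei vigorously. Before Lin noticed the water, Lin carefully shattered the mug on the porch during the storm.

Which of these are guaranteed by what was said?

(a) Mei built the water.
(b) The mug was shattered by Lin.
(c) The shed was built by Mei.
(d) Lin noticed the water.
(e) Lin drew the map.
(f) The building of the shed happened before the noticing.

(b), (c), (d), (f)

(a) Not entailed — Mei built the shed, not the water; the water belongs to the noticing event.
(b) Entailed — every conjunct here is already in the original shattering event.
(c) Entailed — the original entails any weakening of itself; this just drops 'vigorously'.
(d) Entailed — every conjunct here is already in the original noticing event.
(e) Not entailed — 'was drawing' is progressive on an accomplishment; it does not entail the completed 'drew'.
(f) Entailed — the narrative places the building before the noticing.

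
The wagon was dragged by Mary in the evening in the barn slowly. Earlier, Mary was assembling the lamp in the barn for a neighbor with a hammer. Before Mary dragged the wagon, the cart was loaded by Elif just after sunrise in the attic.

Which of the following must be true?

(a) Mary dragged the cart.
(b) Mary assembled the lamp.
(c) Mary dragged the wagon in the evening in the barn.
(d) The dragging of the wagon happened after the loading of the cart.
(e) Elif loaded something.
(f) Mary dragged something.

(a) Not entailed — Mary dragged the wagon, not the cart; the cart belongs to the loading event.
(b) Not entailed — 'was assembling' is progressive on an accomplishment; it does not entail the completed 'assembled'.
(c) Entailed — dropping 'slowly' leaves a sub-description the original still satisfies.
(d) Entailed — the narrative places the loading before the dragging.
(e) Entailed — every conjunct here is already in the original loading event.
(f) Entailed — this follows by dropping conjuncts from the dragging event's description.

(c), (d), (e), (f)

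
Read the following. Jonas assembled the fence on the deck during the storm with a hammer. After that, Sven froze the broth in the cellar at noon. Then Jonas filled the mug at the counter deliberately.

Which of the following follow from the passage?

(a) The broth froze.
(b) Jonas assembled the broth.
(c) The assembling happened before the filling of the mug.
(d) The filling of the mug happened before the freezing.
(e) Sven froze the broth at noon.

(a), (c), (e)

(a) Entailed — 'Sven froze the broth' is causative; it entails the inchoative 'the broth froze'.
(b) Not entailed — Jonas assembled the fence, not the broth; the broth belongs to the freezing event.
(c) Entailed — the narrative places the assembling before the filling.
(d) Not entailed — the narrative places the freezing before the filling, not after.
(e) Entailed — dropping 'in the cellar' leaves a sub-description the original still satisfies.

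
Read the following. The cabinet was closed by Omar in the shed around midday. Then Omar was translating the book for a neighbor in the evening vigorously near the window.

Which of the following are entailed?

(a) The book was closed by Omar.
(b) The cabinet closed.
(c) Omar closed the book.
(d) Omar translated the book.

(a) Not entailed — Omar closed the cabinet, not the book; the book belongs to the translating event.
(b) Entailed — 'Omar closed the cabinet' is causative; it entails the inchoative 'the cabinet closed'.
(c) Not entailed — Omar closed the cabinet, not the book; the book belongs to the translating event.
(d) Not entailed — 'was translating' is progressive on an accomplishment; it does not entail the completed 'translated'.

(b)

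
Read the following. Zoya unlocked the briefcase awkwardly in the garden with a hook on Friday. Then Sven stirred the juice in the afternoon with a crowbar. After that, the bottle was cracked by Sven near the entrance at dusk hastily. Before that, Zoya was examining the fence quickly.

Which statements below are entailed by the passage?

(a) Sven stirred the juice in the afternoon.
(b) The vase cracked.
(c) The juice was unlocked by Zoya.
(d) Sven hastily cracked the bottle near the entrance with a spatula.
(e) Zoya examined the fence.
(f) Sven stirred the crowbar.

(a) Entailed — the original entails any weakening of itself; this just drops 'with a crowbar'.
(b) Not entailed — the bottle is what cracked, not the vase.
(c) Not entailed — Zoya unlocked the briefcase, not the juice; the juice belongs to the stirring event.
(d) Not entailed — 'with a spatula' adds information not in the original event.
(e) Entailed — 'examine' is an activity; 'was examining' entails that some examining happened, so 'examined' holds.
(f) Not entailed — the crowbar is the instrument, not what was stirred.

(a), (e)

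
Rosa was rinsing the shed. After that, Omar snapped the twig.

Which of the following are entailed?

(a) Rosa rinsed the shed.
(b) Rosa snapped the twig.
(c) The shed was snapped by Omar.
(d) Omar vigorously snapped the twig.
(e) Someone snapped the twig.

(a) Entailed — 'rinse' is an activity; 'was rinsing' entails that some rinsing happened, so 'rinsed' holds.
(b) Not entailed — the passage has Omar snapping the twig, not Rosa.
(c) Not entailed — Omar snapped the twig, not the shed; the shed belongs to the rinsing event.
(d) Not entailed — 'vigorously' adds information not in the original event.
(e) Entailed — this follows by dropping conjuncts from the snapping event's description.

(a), (e)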